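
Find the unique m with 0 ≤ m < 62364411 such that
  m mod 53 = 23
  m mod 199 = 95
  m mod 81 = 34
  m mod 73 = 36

15963676

The moduli are pairwise coprime; N = 53·199·81·73 = 62364411.
N/53 = 1176687; 1176687 ≡ 34 (mod 53); 34·39 ≡ 1, so inverse 39.
N/199 = 313389; 313389 ≡ 163 (mod 199); 163·105 ≡ 1, so inverse 105.
N/81 = 769931; 769931 ≡ 26 (mod 81); 26·53 ≡ 1, so inverse 53.
N/73 = 854307; 854307 ≡ 61 (mod 73); 61·6 ≡ 1, so inverse 6.
m ≡ 23·1176687·39 + 95·313389·105 + 34·769931·53 + 36·854307·6 = 5753489488.
5753489488 mod 62364411 = 15963676.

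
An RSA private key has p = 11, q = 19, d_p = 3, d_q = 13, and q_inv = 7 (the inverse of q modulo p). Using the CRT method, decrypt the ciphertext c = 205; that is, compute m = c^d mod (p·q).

200

m₁ = c^(d_p) mod p: c ≡ 7 (mod 11), and 7^3 mod 11 = 2.
m₂ = c^(d_q) mod q: c ≡ 15 (mod 19), and 15^13 mod 19 = 10.
h = q_inv·(m₁ − m₂) mod p = 7·(2 − 10) mod 11 = 10.
m = m₂ + h·q = 10 + 10·19 = 200.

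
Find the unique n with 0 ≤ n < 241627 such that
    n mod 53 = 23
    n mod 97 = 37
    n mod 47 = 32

28749

The moduli are pairwise coprime; M = 53·97·47 = 241627.
M/53 = 4559; 4559 ≡ 1 (mod 53), inverse 1.
M/97 = 2491; 2491 ≡ 66 (mod 97); 66·25 ≡ 1, so inverse 25.
M/47 = 5141; 5141 ≡ 18 (mod 47); 18·34 ≡ 1, so inverse 34.
n ≡ 23·4559·1 + 37·2491·25 + 32·5141·34 = 8002440.
8002440 mod 241627 = 28749.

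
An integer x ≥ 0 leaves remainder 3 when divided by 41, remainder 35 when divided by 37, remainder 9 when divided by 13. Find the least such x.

13984

The moduli are pairwise coprime; N = 41·37·13 = 19721.
N/41 = 481; 481 ≡ 30 (mod 41); 30·26 ≡ 1, so inverse 26.
N/37 = 533; 533 ≡ 15 (mod 37); 15·5 ≡ 1, so inverse 5.
N/13 = 1517; 1517 ≡ 9 (mod 13); 9·3 ≡ 1, so inverse 3.
x ≡ 3·481·26 + 35·533·5 + 9·1517·3 = 171752.
171752 mod 19721 = 13984.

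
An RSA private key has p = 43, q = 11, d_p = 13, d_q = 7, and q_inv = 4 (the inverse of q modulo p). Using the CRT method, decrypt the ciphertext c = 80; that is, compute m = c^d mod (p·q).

295

m₁ = c^(d_p) mod p: c ≡ 37 (mod 43), and 37^13 mod 43 = 37.
m₂ = c^(d_q) mod q: c ≡ 3 (mod 11), and 3^7 mod 11 = 9.
h = q_inv·(m₁ − m₂) mod p = 4·(37 − 9) mod 43 = 26.
m = m₂ + h·q = 9 + 26·11 = 295.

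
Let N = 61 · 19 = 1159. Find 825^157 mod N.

825

Mod 61: 825 ≡ 32; by Fermat, exponent reduces to 157 mod 60 = 37; 32^37 ≡ 32 (mod 61).
Mod 19: 825 ≡ 8; by Fermat, exponent reduces to 157 mod 18 = 13; 8^13 ≡ 8 (mod 19).
Combine by CRT: x ≡ 32 (mod 61), x ≡ 8 (mod 19) ⇒ x ≡ 825 (mod 1159).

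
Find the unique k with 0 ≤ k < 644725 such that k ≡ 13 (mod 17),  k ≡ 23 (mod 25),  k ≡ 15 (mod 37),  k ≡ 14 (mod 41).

Combine the congruences pairwise.
From k ≡ 13 (mod 17) write k = 13 + 17t. Substituting into k ≡ 23 (mod 25) gives 17t ≡ 10 (mod 25), and since 17⁻¹ ≡ 3 (mod 25), t ≡ 5. Hence k ≡ 13 + 17·5 = 98 (mod 425).
From k ≡ 98 (mod 425) write k = 98 + 425t. Substituting into k ≡ 15 (mod 37) gives 425t ≡ 28 (mod 37), and since 18⁻¹ ≡ 35 (mod 37), t ≡ 18. Hence k ≡ 98 + 425·18 = 7748 (mod 15725).
From k ≡ 7748 (mod 15725) write k = 7748 + 15725t. Substituting into k ≡ 14 (mod 41) gives 15725t ≡ 15 (mod 41), and since 22⁻¹ ≡ 28 (mod 41), t ≡ 10. Hence k ≡ 7748 + 15725·10 = 164998 (mod 644725).

164998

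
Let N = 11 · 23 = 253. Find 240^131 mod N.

Mod 11: 240 ≡ 9; by Fermat, exponent reduces to 131 mod 10 = 1; 9^1 ≡ 9 (mod 11).
Mod 23: 240 ≡ 10; by Fermat, exponent reduces to 131 mod 22 = 21; 10^21 ≡ 7 (mod 23).
Combine by CRT: x ≡ 9 (mod 11), x ≡ 7 (mod 23) ⇒ x ≡ 53 (mod 253).

53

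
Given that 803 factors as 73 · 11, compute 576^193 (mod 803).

284

Mod 73: 576 ≡ 65; by Fermat, exponent reduces to 193 mod 72 = 49; 65^49 ≡ 65 (mod 73).
Mod 11: 576 ≡ 4; by Fermat, exponent reduces to 193 mod 10 = 3; 4^3 ≡ 9 (mod 11).
Combine by CRT: x ≡ 65 (mod 73), x ≡ 9 (mod 11) ⇒ x ≡ 284 (mod 803).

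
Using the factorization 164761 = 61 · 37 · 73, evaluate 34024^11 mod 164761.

111521

Mod 61: 34024 ≡ 47; 47^11 ≡ 13 (mod 61).
Mod 37: 34024 ≡ 21; 21^11 ≡ 3 (mod 37).
Mod 73: 34024 ≡ 6; 6^11 ≡ 50 (mod 73).
Combine by CRT: x ≡ 13 (mod 61), x ≡ 3 (mod 37), x ≡ 50 (mod 73) ⇒ x ≡ 111521 (mod 164761).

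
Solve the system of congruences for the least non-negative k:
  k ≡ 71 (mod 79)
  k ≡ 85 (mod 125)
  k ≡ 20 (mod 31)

Combine the congruences pairwise.
From k ≡ 71 (mod 79) write k = 71 + 79t. Substituting into k ≡ 85 (mod 125) gives 79t ≡ 14 (mod 125), and since 79⁻¹ ≡ 19 (mod 125), t ≡ 16. Hence k ≡ 71 + 79·16 = 1335 (mod 9875).
From k ≡ 1335 (mod 9875) write k = 1335 + 9875t. Substituting into k ≡ 20 (mod 31) gives 9875t ≡ 18 (mod 31), and since 17⁻¹ ≡ 11 (mod 31), t ≡ 12. Hence k ≡ 1335 + 9875·12 = 119835 (mod 306125).

119835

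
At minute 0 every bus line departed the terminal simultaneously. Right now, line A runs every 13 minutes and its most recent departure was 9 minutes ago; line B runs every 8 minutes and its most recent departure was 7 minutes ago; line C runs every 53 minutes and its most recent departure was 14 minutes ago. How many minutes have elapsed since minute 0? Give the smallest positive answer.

1127

From t ≡ 9 (mod 13) write t = 9 + 13s. Substituting into t ≡ 7 (mod 8) gives 13s ≡ 6 (mod 8), and since 5⁻¹ ≡ 5 (mod 8), s ≡ 6. Hence t ≡ 9 + 13·6 = 87 (mod 104).
From t ≡ 87 (mod 104) write t = 87 + 104s. Substituting into t ≡ 14 (mod 53) gives 104s ≡ 33 (mod 53), and since 51⁻¹ ≡ 26 (mod 53), s ≡ 10. Hence t ≡ 87 + 104·10 = 1127 (mod 5512).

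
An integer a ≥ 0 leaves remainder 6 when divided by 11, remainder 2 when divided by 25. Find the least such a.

127

Combine the congruences pairwise.
From a ≡ 6 (mod 11) write a = 6 + 11t. Substituting into a ≡ 2 (mod 25) gives 11t ≡ 21 (mod 25), and since 11⁻¹ ≡ 16 (mod 25), t ≡ 11. Hence a ≡ 6 + 11·11 = 127 (mod 275).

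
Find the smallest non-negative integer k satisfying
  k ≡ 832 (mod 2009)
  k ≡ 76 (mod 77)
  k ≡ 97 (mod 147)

gcd(2009, 77) = 7 and 7 | (76 − 832), so the pair is consistent; merging gives k ≡ 4850 (mod 22099), where 22099 = lcm(2009, 77).
gcd(22099, 147) = 49 and 49 | (97 − 4850), so the pair is consistent; merging gives k ≡ 49048 (mod 66297), where 66297 = lcm(22099, 147).
The solution is unique modulo lcm(2009, 77, 147) = 66297.

49048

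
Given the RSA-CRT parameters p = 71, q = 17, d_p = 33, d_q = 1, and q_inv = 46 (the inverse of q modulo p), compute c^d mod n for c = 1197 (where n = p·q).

m₁ = c^(d_p) mod p: c ≡ 61 (mod 71), and 61^33 mod 71 = 22.
m₂ = c^(d_q) mod q: c ≡ 7 (mod 17), and 7^1 mod 17 = 7.
h = q_inv·(m₁ − m₂) mod p = 46·(22 − 7) mod 71 = 51.
m = m₂ + h·q = 7 + 51·17 = 874.

874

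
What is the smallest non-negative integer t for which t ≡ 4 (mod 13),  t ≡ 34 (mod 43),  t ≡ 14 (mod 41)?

From t ≡ 4 (mod 13) write t = 4 + 13s. Substituting into t ≡ 34 (mod 43) gives 13s ≡ 30 (mod 43), and since 13⁻¹ ≡ 10 (mod 43), s ≡ 42. Hence t ≡ 4 + 13·42 = 550 (mod 559).
From t ≡ 550 (mod 559) write t = 550 + 559s. Substituting into t ≡ 14 (mod 41) gives 559s ≡ 38 (mod 41), and since 26⁻¹ ≡ 30 (mod 41), s ≡ 33. Hence t ≡ 550 + 559·33 = 18997 (mod 22919).

18997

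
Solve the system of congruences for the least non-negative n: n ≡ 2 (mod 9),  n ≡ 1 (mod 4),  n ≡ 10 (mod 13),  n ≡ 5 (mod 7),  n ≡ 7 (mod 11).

25373

The moduli are pairwise coprime; M = 9·4·13·7·11 = 36036.
M/9 = 4004; 4004 ≡ 8 (mod 9); 8·8 ≡ 1, so inverse 8.
M/4 = 9009; 9009 ≡ 1 (mod 4), inverse 1.
M/13 = 2772; 2772 ≡ 3 (mod 13); 3·9 ≡ 1, so inverse 9.
M/7 = 5148; 5148 ≡ 3 (mod 7); 3·5 ≡ 1, so inverse 5.
M/11 = 3276; 3276 ≡ 9 (mod 11); 9·5 ≡ 1, so inverse 5.
n ≡ 2·4004·8 + 1·9009·1 + 10·2772·9 + 5·5148·5 + 7·3276·5 = 565913.
565913 mod 36036 = 25373.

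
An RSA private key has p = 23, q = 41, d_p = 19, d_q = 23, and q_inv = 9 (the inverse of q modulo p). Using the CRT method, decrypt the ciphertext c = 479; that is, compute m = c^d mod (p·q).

m₁ = c^(d_p) mod p: c ≡ 19 (mod 23), and 19^19 mod 23 = 14.
m₂ = c^(d_q) mod q: c ≡ 28 (mod 41), and 28^23 mod 41 = 24.
h = q_inv·(m₁ − m₂) mod p = 9·(14 − 24) mod 23 = 2.
m = m₂ + h·q = 24 + 2·41 = 106.

106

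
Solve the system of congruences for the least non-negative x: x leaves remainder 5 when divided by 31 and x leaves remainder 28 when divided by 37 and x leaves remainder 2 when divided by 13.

The moduli are pairwise coprime; N = 31·37·13 = 14911.
N/31 = 481; 481 ≡ 16 (mod 31); 16·2 ≡ 1, so inverse 2.
N/37 = 403; 403 ≡ 33 (mod 37); 33·9 ≡ 1, so inverse 9.
N/13 = 1147; 1147 ≡ 3 (mod 13); 3·9 ≡ 1, so inverse 9.
x ≡ 5·481·2 + 28·403·9 + 2·1147·9 = 127012.
127012 mod 14911 = 7724.

7724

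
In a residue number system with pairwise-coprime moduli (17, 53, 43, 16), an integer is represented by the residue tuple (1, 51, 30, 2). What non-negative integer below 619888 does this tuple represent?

341106

Combine the congruences pairwise.
From x ≡ 1 (mod 17) write x = 1 + 17t. Substituting into x ≡ 51 (mod 53) gives 17t ≡ 50 (mod 53), and since 17⁻¹ ≡ 25 (mod 53), t ≡ 31. Hence x ≡ 1 + 17·31 = 528 (mod 901).
From x ≡ 528 (mod 901) write x = 528 + 901t. Substituting into x ≡ 30 (mod 43) gives 901t ≡ 18 (mod 43), and since 41⁻¹ ≡ 21 (mod 43), t ≡ 34. Hence x ≡ 528 + 901·34 = 31162 (mod 38743).
From x ≡ 31162 (mod 38743) write x = 31162 + 38743t. Substituting into x ≡ 2 (mod 16) gives 38743t ≡ 8 (mod 16), and since 7⁻¹ ≡ 7 (mod 16), t ≡ 8. Hence x ≡ 31162 + 38743·8 = 341106 (mod 619888).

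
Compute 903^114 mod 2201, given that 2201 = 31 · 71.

Mod 31: 903 ≡ 4; by Fermat, exponent reduces to 114 mod 30 = 24; 4^24 ≡ 8 (mod 31).
Mod 71: 903 ≡ 51; by Fermat, exponent reduces to 114 mod 70 = 44; 51^44 ≡ 45 (mod 71).
Combine by CRT: x ≡ 8 (mod 31), x ≡ 45 (mod 71) ⇒ x ≡ 1465 (mod 2201).

1465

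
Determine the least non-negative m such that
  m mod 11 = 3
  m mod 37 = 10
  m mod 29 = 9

From m ≡ 3 (mod 11) write m = 3 + 11t. Substituting into m ≡ 10 (mod 37) gives 11t ≡ 7 (mod 37), and since 11⁻¹ ≡ 27 (mod 37), t ≡ 4. Hence m ≡ 3 + 11·4 = 47 (mod 407).
From m ≡ 47 (mod 407) write m = 47 + 407t. Substituting into m ≡ 9 (mod 29) gives 407t ≡ 20 (mod 29), and since 1⁻¹ ≡ 1 (mod 29), t ≡ 20. Hence m ≡ 47 + 407·20 = 8187 (mod 11803).

8187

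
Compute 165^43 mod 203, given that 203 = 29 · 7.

165

Mod 29: 165 ≡ 20; by Fermat, exponent reduces to 43 mod 28 = 15; 20^15 ≡ 20 (mod 29).
Mod 7: 165 ≡ 4; by Fermat, exponent reduces to 43 mod 6 = 1; 4^1 ≡ 4 (mod 7).
Combine by CRT: x ≡ 20 (mod 29), x ≡ 4 (mod 7) ⇒ x ≡ 165 (mod 203).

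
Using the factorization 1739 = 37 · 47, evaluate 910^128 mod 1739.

700

Mod 37: 910 ≡ 22; by Fermat, exponent reduces to 128 mod 36 = 20; 22^20 ≡ 34 (mod 37).
Mod 47: 910 ≡ 17; by Fermat, exponent reduces to 128 mod 46 = 36; 17^36 ≡ 42 (mod 47).
Combine by CRT: x ≡ 34 (mod 37), x ≡ 42 (mod 47) ⇒ x ≡ 700 (mod 1739).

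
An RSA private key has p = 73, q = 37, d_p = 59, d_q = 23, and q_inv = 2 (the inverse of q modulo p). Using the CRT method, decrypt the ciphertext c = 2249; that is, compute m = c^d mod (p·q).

m₁ = c^(d_p) mod p: c ≡ 59 (mod 73), and 59^59 mod 73 = 15.
m₂ = c^(d_q) mod q: c ≡ 29 (mod 37), and 29^23 mod 37 = 23.
h = q_inv·(m₁ − m₂) mod p = 2·(15 − 23) mod 73 = 57.
m = m₂ + h·q = 23 + 57·37 = 2132.

2132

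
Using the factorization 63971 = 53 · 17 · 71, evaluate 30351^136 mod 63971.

Mod 53: 30351 ≡ 35; by Fermat, exponent reduces to 136 mod 52 = 32; 35^32 ≡ 49 (mod 53).
Mod 17: 30351 ≡ 6; by Fermat, exponent reduces to 136 mod 16 = 8; 6^8 ≡ 16 (mod 17).
Mod 71: 30351 ≡ 34; by Fermat, exponent reduces to 136 mod 70 = 66; 34^66 ≡ 30 (mod 71).
Combine by CRT: x ≡ 49 (mod 53), x ≡ 16 (mod 17), x ≡ 30 (mod 71) ⇒ x ≡ 26655 (mod 63971).

26655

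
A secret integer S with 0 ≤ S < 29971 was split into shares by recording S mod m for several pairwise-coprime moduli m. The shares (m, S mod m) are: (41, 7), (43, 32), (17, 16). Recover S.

The moduli are pairwise coprime; N = 41·43·17 = 29971.
N/41 = 731; 731 ≡ 34 (mod 41); 34·35 ≡ 1, so inverse 35.
N/43 = 697; 697 ≡ 9 (mod 43); 9·24 ≡ 1, so inverse 24.
N/17 = 1763; 1763 ≡ 12 (mod 17); 12·10 ≡ 1, so inverse 10.
S ≡ 7·731·35 + 32·697·24 + 16·1763·10 = 996471.
996471 mod 29971 = 7428.

7428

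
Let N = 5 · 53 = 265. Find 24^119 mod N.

99

Mod 5: 24 ≡ 4; by Fermat, exponent reduces to 119 mod 4 = 3; 4^3 ≡ 4 (mod 5).
Mod 53: 24 ≡ 24; by Fermat, exponent reduces to 119 mod 52 = 15; 24^15 ≡ 46 (mod 53).
Combine by CRT: x ≡ 4 (mod 5), x ≡ 46 (mod 53) ⇒ x ≡ 99 (mod 265).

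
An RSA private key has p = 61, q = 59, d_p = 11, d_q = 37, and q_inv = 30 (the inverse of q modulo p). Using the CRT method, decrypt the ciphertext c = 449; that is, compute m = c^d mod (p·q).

2848

m₁ = c^(d_p) mod p: c ≡ 22 (mod 61), and 22^11 mod 61 = 42.
m₂ = c^(d_q) mod q: c ≡ 36 (mod 59), and 36^37 mod 59 = 16.
h = q_inv·(m₁ − m₂) mod p = 30·(42 − 16) mod 61 = 48.
m = m₂ + h·q = 16 + 48·59 = 2848.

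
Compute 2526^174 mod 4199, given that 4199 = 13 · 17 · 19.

3459

Mod 13: 2526 ≡ 4; by Fermat, exponent reduces to 174 mod 12 = 6; 4^6 ≡ 1 (mod 13).
Mod 17: 2526 ≡ 10; by Fermat, exponent reduces to 174 mod 16 = 14; 10^14 ≡ 8 (mod 17).
Mod 19: 2526 ≡ 18; by Fermat, exponent reduces to 174 mod 18 = 12; 18^12 ≡ 1 (mod 19).
Combine by CRT: x ≡ 1 (mod 13), x ≡ 8 (mod 17), x ≡ 1 (mod 19) ⇒ x ≡ 3459 (mod 4199).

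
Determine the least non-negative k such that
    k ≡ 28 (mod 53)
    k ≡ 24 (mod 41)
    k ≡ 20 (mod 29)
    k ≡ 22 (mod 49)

588169

The moduli are pairwise coprime; N = 53·41·29·49 = 3087833.
N/53 = 58261; 58261 ≡ 14 (mod 53); 14·19 ≡ 1, so inverse 19.
N/41 = 75313; 75313 ≡ 37 (mod 41); 37·10 ≡ 1, so inverse 10.
N/29 = 106477; 106477 ≡ 18 (mod 29); 18·21 ≡ 1, so inverse 21.
N/49 = 63017; 63017 ≡ 3 (mod 49); 3·33 ≡ 1, so inverse 33.
k ≡ 28·58261·19 + 24·75313·10 + 20·106477·21 + 22·63017·33 = 139540654.
139540654 mod 3087833 = 588169.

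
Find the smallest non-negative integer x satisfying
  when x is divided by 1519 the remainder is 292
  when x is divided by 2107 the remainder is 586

32191

Combine the congruences pairwise.
gcd(1519, 2107) = 49 and 49 | (586 − 292), so the pair is consistent; merging gives x ≡ 32191 (mod 65317), where 65317 = lcm(1519, 2107).
The solution is unique modulo lcm(1519, 2107) = 65317.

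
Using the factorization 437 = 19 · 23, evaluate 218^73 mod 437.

Mod 19: 218 ≡ 9; by Fermat, exponent reduces to 73 mod 18 = 1; 9^1 ≡ 9 (mod 19).
Mod 23: 218 ≡ 11; by Fermat, exponent reduces to 73 mod 22 = 7; 11^7 ≡ 7 (mod 23).
Combine by CRT: x ≡ 9 (mod 19), x ≡ 7 (mod 23) ⇒ x ≡ 237 (mod 437).

237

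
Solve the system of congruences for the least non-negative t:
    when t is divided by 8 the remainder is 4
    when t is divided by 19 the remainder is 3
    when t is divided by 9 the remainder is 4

Combine the congruences pairwise.
From t ≡ 4 (mod 8) write t = 4 + 8s. Substituting into t ≡ 3 (mod 19) gives 8s ≡ 18 (mod 19), and since 8⁻¹ ≡ 12 (mod 19), s ≡ 7. Hence t ≡ 4 + 8·7 = 60 (mod 152).
From t ≡ 60 (mod 152) write t = 60 + 152s. Substituting into t ≡ 4 (mod 9) gives 152s ≡ 7 (mod 9), and since 8⁻¹ ≡ 8 (mod 9), s ≡ 2. Hence t ≡ 60 + 152·2 = 364 (mod 1368).

364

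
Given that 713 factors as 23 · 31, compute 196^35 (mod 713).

Mod 23: 196 ≡ 12; by Fermat, exponent reduces to 35 mod 22 = 13; 12^13 ≡ 6 (mod 23).
Mod 31: 196 ≡ 10; by Fermat, exponent reduces to 35 mod 30 = 5; 10^5 ≡ 25 (mod 31).
Combine by CRT: x ≡ 6 (mod 23), x ≡ 25 (mod 31) ⇒ x ≡ 397 (mod 713).

397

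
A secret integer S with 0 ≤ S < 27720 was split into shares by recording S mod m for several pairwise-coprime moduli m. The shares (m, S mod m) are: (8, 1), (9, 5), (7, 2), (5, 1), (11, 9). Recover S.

10481

The moduli are pairwise coprime; N = 8·9·7·5·11 = 27720.
N/8 = 3465; 3465 ≡ 1 (mod 8), inverse 1.
N/9 = 3080; 3080 ≡ 2 (mod 9); 2·5 ≡ 1, so inverse 5.
N/7 = 3960; 3960 ≡ 5 (mod 7); 5·3 ≡ 1, so inverse 3.
N/5 = 5544; 5544 ≡ 4 (mod 5); 4·4 ≡ 1, so inverse 4.
N/11 = 2520; 2520 ≡ 1 (mod 11), inverse 1.
S ≡ 1·3465·1 + 5·3080·5 + 2·3960·3 + 1·5544·4 + 9·2520·1 = 149081.
149081 mod 27720 = 10481.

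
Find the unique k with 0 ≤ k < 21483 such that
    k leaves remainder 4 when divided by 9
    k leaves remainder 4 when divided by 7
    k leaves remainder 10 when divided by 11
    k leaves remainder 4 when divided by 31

From k ≡ 4 (mod 9) write k = 4 + 9t. Substituting into k ≡ 4 (mod 7) gives 9t ≡ 0 (mod 7), and since 2⁻¹ ≡ 4 (mod 7), t ≡ 0. Hence k ≡ 4 + 9·0 = 4 (mod 63).
From k ≡ 4 (mod 63) write k = 4 + 63t. Substituting into k ≡ 10 (mod 11) gives 63t ≡ 6 (mod 11), and since 8⁻¹ ≡ 7 (mod 11), t ≡ 9. Hence k ≡ 4 + 63·9 = 571 (mod 693).
From k ≡ 571 (mod 693) write k = 571 + 693t. Substituting into k ≡ 4 (mod 31) gives 693t ≡ 22 (mod 31), and since 11⁻¹ ≡ 17 (mod 31), t ≡ 2. Hence k ≡ 571 + 693·2 = 1957 (mod 21483).

1957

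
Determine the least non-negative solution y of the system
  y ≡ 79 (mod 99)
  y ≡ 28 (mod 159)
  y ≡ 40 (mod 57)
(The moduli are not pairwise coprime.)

gcd(99, 159) = 3 and 3 | (28 − 79), so the pair is consistent; merging gives y ≡ 3049 (mod 5247), where 5247 = lcm(99, 159).
gcd(5247, 57) = 3 and 3 | (40 − 3049), so the pair is consistent; merging gives y ≡ 24037 (mod 99693), where 99693 = lcm(5247, 57).
The solution is unique modulo lcm(99, 159, 57) = 99693.

24037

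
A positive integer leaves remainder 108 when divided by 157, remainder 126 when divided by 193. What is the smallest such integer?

Combine the congruences pairwise.
From x ≡ 108 (mod 157) write x = 108 + 157t. Substituting into x ≡ 126 (mod 193) gives 157t ≡ 18 (mod 193), and since 157⁻¹ ≡ 134 (mod 193), t ≡ 96. Hence x ≡ 108 + 157·96 = 15180 (mod 30301).

15180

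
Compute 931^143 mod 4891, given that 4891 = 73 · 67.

Mod 73: 931 ≡ 55; by Fermat, exponent reduces to 143 mod 72 = 71; 55^71 ≡ 4 (mod 73).
Mod 67: 931 ≡ 60; by Fermat, exponent reduces to 143 mod 66 = 11; 60^11 ≡ 37 (mod 67).
Combine by CRT: x ≡ 4 (mod 73), x ≡ 37 (mod 67) ⇒ x ≡ 2851 (mod 4891).

2851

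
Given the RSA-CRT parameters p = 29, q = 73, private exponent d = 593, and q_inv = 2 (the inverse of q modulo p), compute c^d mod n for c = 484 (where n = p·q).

d_p = d mod (p−1) = 593 mod 28 = 5; d_q = d mod (q−1) = 17.
m₁ = c^(d_p) mod p: c ≡ 20 (mod 29), and 20^5 mod 29 = 24.
m₂ = c^(d_q) mod q: c ≡ 46 (mod 73), and 46^17 mod 73 = 46.
h = q_inv·(m₁ − m₂) mod p = 2·(24 − 46) mod 29 = 14.
m = m₂ + h·q = 46 + 14·73 = 1068.

1068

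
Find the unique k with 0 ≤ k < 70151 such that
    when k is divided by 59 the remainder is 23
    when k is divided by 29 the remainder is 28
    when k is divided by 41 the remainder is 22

Combine the congruences pairwise.
From k ≡ 23 (mod 59) write k = 23 + 59t. Substituting into k ≡ 28 (mod 29) gives 59t ≡ 5 (mod 29), and since 1⁻¹ ≡ 1 (mod 29), t ≡ 5. Hence k ≡ 23 + 59·5 = 318 (mod 1711).
From k ≡ 318 (mod 1711) write k = 318 + 1711t. Substituting into k ≡ 22 (mod 41) gives 1711t ≡ 32 (mod 41), and since 30⁻¹ ≡ 26 (mod 41), t ≡ 12. Hence k ≡ 318 + 1711·12 = 20850 (mod 70151).

20850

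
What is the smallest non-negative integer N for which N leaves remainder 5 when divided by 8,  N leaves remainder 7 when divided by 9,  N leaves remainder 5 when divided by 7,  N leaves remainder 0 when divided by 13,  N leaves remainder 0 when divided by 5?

8125

From N ≡ 5 (mod 8) write N = 5 + 8t. Substituting into N ≡ 7 (mod 9) gives 8t ≡ 2 (mod 9), and since 8⁻¹ ≡ 8 (mod 9), t ≡ 7. Hence N ≡ 5 + 8·7 = 61 (mod 72).
From N ≡ 61 (mod 72) write N = 61 + 72t. Substituting into N ≡ 5 (mod 7) gives 72t ≡ 0 (mod 7), and since 2⁻¹ ≡ 4 (mod 7), t ≡ 0. Hence N ≡ 61 + 72·0 = 61 (mod 504).
From N ≡ 61 (mod 504) write N = 61 + 504t. Substituting into N ≡ 0 (mod 13) gives 504t ≡ 4 (mod 13), and since 10⁻¹ ≡ 4 (mod 13), t ≡ 3. Hence N ≡ 61 + 504·3 = 1573 (mod 6552).
From N ≡ 1573 (mod 6552) write N = 1573 + 6552t. Substituting into N ≡ 0 (mod 5) gives 6552t ≡ 2 (mod 5), and since 2⁻¹ ≡ 3 (mod 5), t ≡ 1. Hence N ≡ 1573 + 6552·1 = 8125 (mod 32760).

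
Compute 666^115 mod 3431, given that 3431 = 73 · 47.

1834

Mod 73: 666 ≡ 9; by Fermat, exponent reduces to 115 mod 72 = 43; 9^43 ≡ 9 (mod 73).
Mod 47: 666 ≡ 8; by Fermat, exponent reduces to 115 mod 46 = 23; 8^23 ≡ 1 (mod 47).
Combine by CRT: x ≡ 9 (mod 73), x ≡ 1 (mod 47) ⇒ x ≡ 1834 (mod 3431).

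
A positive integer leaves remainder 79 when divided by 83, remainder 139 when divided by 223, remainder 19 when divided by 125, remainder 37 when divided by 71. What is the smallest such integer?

145047144

The moduli are pairwise coprime; N = 83·223·125·71 = 164267375.
N/83 = 1979125; 1979125 ≡ 73 (mod 83); 73·58 ≡ 1, so inverse 58.
N/223 = 736625; 736625 ≡ 56 (mod 223); 56·4 ≡ 1, so inverse 4.
N/125 = 1314139; 1314139 ≡ 14 (mod 125); 14·9 ≡ 1, so inverse 9.
N/71 = 2313625; 2313625 ≡ 19 (mod 71); 19·15 ≡ 1, so inverse 15.
k ≡ 79·1979125·58 + 139·736625·4 + 19·1314139·9 + 37·2313625·15 = 10986693894.
10986693894 mod 164267375 = 145047144.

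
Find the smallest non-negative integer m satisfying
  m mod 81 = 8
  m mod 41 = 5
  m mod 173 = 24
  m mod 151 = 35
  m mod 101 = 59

5114217374

The moduli are pairwise coprime; N = 81·41·173·151·101 = 8762202783.
N/81 = 108175343; 108175343 ≡ 5 (mod 81); 5·65 ≡ 1, so inverse 65.
N/41 = 213712263; 213712263 ≡ 9 (mod 41); 9·32 ≡ 1, so inverse 32.
N/173 = 50648571; 50648571 ≡ 53 (mod 173); 53·111 ≡ 1, so inverse 111.
N/151 = 58027833; 58027833 ≡ 43 (mod 151); 43·144 ≡ 1, so inverse 144.
N/101 = 86754483; 86754483 ≡ 28 (mod 101); 28·83 ≡ 1, so inverse 83.
m ≡ 8·108175343·65 + 5·213712263·32 + 24·50648571·111 + 35·58027833·144 + 59·86754483·83 = 942669915155.
942669915155 mod 8762202783 = 5114217374.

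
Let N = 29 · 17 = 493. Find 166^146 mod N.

390

Mod 29: 166 ≡ 21; by Fermat, exponent reduces to 146 mod 28 = 6; 21^6 ≡ 13 (mod 29).
Mod 17: 166 ≡ 13; by Fermat, exponent reduces to 146 mod 16 = 2; 13^2 ≡ 16 (mod 17).
Combine by CRT: x ≡ 13 (mod 29), x ≡ 16 (mod 17) ⇒ x ≡ 390 (mod 493).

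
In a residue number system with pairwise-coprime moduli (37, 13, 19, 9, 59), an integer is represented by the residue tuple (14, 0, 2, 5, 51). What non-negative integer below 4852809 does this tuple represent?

The moduli are pairwise coprime; N = 37·13·19·9·59 = 4852809.
N/37 = 131157; 131157 ≡ 29 (mod 37); 29·23 ≡ 1, so inverse 23.
N/13 = 373293; 373293 ≡ 11 (mod 13); 11·6 ≡ 1, so inverse 6.
N/19 = 255411; 255411 ≡ 13 (mod 19); 13·3 ≡ 1, so inverse 3.
N/9 = 539201; 539201 ≡ 2 (mod 9); 2·5 ≡ 1, so inverse 5.
N/59 = 82251; 82251 ≡ 5 (mod 59); 5·12 ≡ 1, so inverse 12.
x ≡ 14·131157·23 + 0·373293·6 + 2·255411·3 + 5·539201·5 + 51·82251·12 = 107582657.
107582657 mod 4852809 = 820859.

820859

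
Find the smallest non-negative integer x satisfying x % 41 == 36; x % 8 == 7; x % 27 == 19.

From x ≡ 36 (mod 41) write x = 36 + 41t. Substituting into x ≡ 7 (mod 8) gives 41t ≡ 3 (mod 8), and since 1⁻¹ ≡ 1 (mod 8), t ≡ 3. Hence x ≡ 36 + 41·3 = 159 (mod 328).
From x ≡ 159 (mod 328) write x = 159 + 328t. Substituting into x ≡ 19 (mod 27) gives 328t ≡ 22 (mod 27), and since 4⁻¹ ≡ 7 (mod 27), t ≡ 19. Hence x ≡ 159 + 328·19 = 6391 (mod 8856).

6391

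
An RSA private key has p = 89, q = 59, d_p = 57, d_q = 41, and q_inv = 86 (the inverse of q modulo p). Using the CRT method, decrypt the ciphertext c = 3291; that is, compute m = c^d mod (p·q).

m₁ = c^(d_p) mod p: c ≡ 87 (mod 89), and 87^57 mod 89 = 85.
m₂ = c^(d_q) mod q: c ≡ 46 (mod 59), and 46^41 mod 59 = 7.
h = q_inv·(m₁ − m₂) mod p = 86·(85 − 7) mod 89 = 33.
m = m₂ + h·q = 7 + 33·59 = 1954.

1954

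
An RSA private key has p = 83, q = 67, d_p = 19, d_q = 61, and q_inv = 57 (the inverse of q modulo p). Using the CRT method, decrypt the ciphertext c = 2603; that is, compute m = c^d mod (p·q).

4100

m₁ = c^(d_p) mod p: c ≡ 30 (mod 83), and 30^19 mod 83 = 33.
m₂ = c^(d_q) mod q: c ≡ 57 (mod 67), and 57^61 mod 67 = 13.
h = q_inv·(m₁ − m₂) mod p = 57·(33 − 13) mod 83 = 61.
m = m₂ + h·q = 13 + 61·67 = 4100.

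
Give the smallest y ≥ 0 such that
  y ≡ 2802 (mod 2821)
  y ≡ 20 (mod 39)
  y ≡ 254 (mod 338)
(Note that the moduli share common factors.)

gcd(2821, 39) = 13 and 13 | (20 − 2802), so the pair is consistent; merging gives y ≡ 8444 (mod 8463), where 8463 = lcm(2821, 39).
gcd(8463, 338) = 13 and 13 | (254 − 8444), so the pair is consistent; merging gives y ≡ 177704 (mod 220038), where 220038 = lcm(8463, 338).
The solution is unique modulo lcm(2821, 39, 338) = 220038.

177704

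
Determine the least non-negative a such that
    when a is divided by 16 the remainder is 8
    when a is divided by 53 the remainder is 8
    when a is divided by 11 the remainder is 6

7640

Combine the congruences pairwise.
From a ≡ 8 (mod 16) write a = 8 + 16t. Substituting into a ≡ 8 (mod 53) gives 16t ≡ 0 (mod 53), and since 16⁻¹ ≡ 10 (mod 53), t ≡ 0. Hence a ≡ 8 + 16·0 = 8 (mod 848).
From a ≡ 8 (mod 848) write a = 8 + 848t. Substituting into a ≡ 6 (mod 11) gives 848t ≡ 9 (mod 11), and since 1⁻¹ ≡ 1 (mod 11), t ≡ 9. Hence a ≡ 8 + 848·9 = 7640 (mod 9328).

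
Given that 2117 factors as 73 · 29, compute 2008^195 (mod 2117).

Mod 73: 2008 ≡ 37; by Fermat, exponent reduces to 195 mod 72 = 51; 37^51 ≡ 8 (mod 73).
Mod 29: 2008 ≡ 7; by Fermat, exponent reduces to 195 mod 28 = 27; 7^27 ≡ 25 (mod 29).
Combine by CRT: x ≡ 8 (mod 73), x ≡ 25 (mod 29) ⇒ x ≡ 373 (mod 2117).

373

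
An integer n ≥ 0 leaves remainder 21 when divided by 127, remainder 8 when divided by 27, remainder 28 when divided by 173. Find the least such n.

127529

The moduli are pairwise coprime; M = 127·27·173 = 593217.
M/127 = 4671; 4671 ≡ 99 (mod 127); 99·68 ≡ 1, so inverse 68.
M/27 = 21971; 21971 ≡ 20 (mod 27); 20·23 ≡ 1, so inverse 23.
M/173 = 3429; 3429 ≡ 142 (mod 173); 142·106 ≡ 1, so inverse 106.
n ≡ 21·4671·68 + 8·21971·23 + 28·3429·106 = 20890124.
20890124 mod 593217 = 127529.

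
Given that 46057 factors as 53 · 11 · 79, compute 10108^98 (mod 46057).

Mod 53: 10108 ≡ 38; by Fermat, exponent reduces to 98 mod 52 = 46; 38^46 ≡ 42 (mod 53).
Mod 11: 10108 ≡ 10; by Fermat, exponent reduces to 98 mod 10 = 8; 10^8 ≡ 1 (mod 11).
Mod 79: 10108 ≡ 75; by Fermat, exponent reduces to 98 mod 78 = 20; 75^20 ≡ 2 (mod 79).
Combine by CRT: x ≡ 42 (mod 53), x ≡ 1 (mod 11), x ≡ 2 (mod 79) ⇒ x ≡ 22991 (mod 46057).

22991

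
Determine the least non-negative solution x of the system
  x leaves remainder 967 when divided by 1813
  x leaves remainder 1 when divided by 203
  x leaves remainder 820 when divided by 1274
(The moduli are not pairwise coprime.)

651834

Combine the congruences pairwise.
gcd(1813, 203) = 7 and 7 | (1 − 967), so the pair is consistent; merging gives x ≡ 20910 (mod 52577), where 52577 = lcm(1813, 203).
gcd(52577, 1274) = 49 and 49 | (820 − 20910), so the pair is consistent; merging gives x ≡ 651834 (mod 1367002), where 1367002 = lcm(52577, 1274).
The solution is unique modulo lcm(1813, 203, 1274) = 1367002.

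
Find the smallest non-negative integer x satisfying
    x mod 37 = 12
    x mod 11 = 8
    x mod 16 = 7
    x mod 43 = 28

Combine the congruences pairwise.
From x ≡ 12 (mod 37) write x = 12 + 37t. Substituting into x ≡ 8 (mod 11) gives 37t ≡ 7 (mod 11), and since 4⁻¹ ≡ 3 (mod 11), t ≡ 10. Hence x ≡ 12 + 37·10 = 382 (mod 407).
From x ≡ 382 (mod 407) write x = 382 + 407t. Substituting into x ≡ 7 (mod 16) gives 407t ≡ 9 (mod 16), and since 7⁻¹ ≡ 7 (mod 16), t ≡ 15. Hence x ≡ 382 + 407·15 = 6487 (mod 6512).
From x ≡ 6487 (mod 6512) write x = 6487 + 6512t. Substituting into x ≡ 28 (mod 43) gives 6512t ≡ 34 (mod 43), and since 19⁻¹ ≡ 34 (mod 43), t ≡ 38. Hence x ≡ 6487 + 6512·38 = 253943 (mod 280016).

253943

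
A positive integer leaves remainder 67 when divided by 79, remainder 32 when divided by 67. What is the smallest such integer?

From m ≡ 67 (mod 79) write m = 67 + 79t. Substituting into m ≡ 32 (mod 67) gives 79t ≡ 32 (mod 67), and since 12⁻¹ ≡ 28 (mod 67), t ≡ 25. Hence m ≡ 67 + 79·25 = 2042 (mod 5293).

2042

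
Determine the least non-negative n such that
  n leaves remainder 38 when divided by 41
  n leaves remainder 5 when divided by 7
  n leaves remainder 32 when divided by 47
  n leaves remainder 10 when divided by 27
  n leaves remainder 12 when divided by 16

The moduli are pairwise coprime; M = 41·7·47·27·16 = 5827248.
M/41 = 142128; 142128 ≡ 22 (mod 41); 22·28 ≡ 1, so inverse 28.
M/7 = 832464; 832464 ≡ 3 (mod 7); 3·5 ≡ 1, so inverse 5.
M/47 = 123984; 123984 ≡ 45 (mod 47); 45·23 ≡ 1, so inverse 23.
M/27 = 215824; 215824 ≡ 13 (mod 27); 13·25 ≡ 1, so inverse 25.
M/16 = 364203; 364203 ≡ 11 (mod 16); 11·3 ≡ 1, so inverse 3.
n ≡ 38·142128·28 + 5·832464·5 + 32·123984·23 + 10·215824·25 + 12·364203·3 = 330355324.
330355324 mod 5827248 = 4029436.

4029436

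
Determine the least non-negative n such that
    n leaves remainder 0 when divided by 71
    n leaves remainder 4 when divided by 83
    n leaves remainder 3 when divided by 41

139444

From n ≡ 0 (mod 71) write n = 0 + 71t. Substituting into n ≡ 4 (mod 83) gives 71t ≡ 4 (mod 83), and since 71⁻¹ ≡ 76 (mod 83), t ≡ 55. Hence n ≡ 0 + 71·55 = 3905 (mod 5893).
From n ≡ 3905 (mod 5893) write n = 3905 + 5893t. Substituting into n ≡ 3 (mod 41) gives 5893t ≡ 34 (mod 41), and since 30⁻¹ ≡ 26 (mod 41), t ≡ 23. Hence n ≡ 3905 + 5893·23 = 139444 (mod 241613).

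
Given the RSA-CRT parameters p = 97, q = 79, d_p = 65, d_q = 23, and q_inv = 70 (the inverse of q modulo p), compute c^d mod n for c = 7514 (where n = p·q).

m₁ = c^(d_p) mod p: c ≡ 45 (mod 97), and 45^65 mod 97 = 45.
m₂ = c^(d_q) mod q: c ≡ 9 (mod 79), and 9^23 mod 79 = 25.
h = q_inv·(m₁ − m₂) mod p = 70·(45 − 25) mod 97 = 42.
m = m₂ + h·q = 25 + 42·79 = 3343.

3343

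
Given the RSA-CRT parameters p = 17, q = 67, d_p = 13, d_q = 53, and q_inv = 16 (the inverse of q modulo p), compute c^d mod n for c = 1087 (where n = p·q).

1019

m₁ = c^(d_p) mod p: c ≡ 16 (mod 17), and 16^13 mod 17 = 16.
m₂ = c^(d_q) mod q: c ≡ 15 (mod 67), and 15^53 mod 67 = 14.
h = q_inv·(m₁ − m₂) mod p = 16·(16 − 14) mod 17 = 15.
m = m₂ + h·q = 14 + 15·67 = 1019.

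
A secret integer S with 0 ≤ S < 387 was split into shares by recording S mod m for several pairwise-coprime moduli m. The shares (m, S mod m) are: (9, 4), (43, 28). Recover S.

157

From S ≡ 4 (mod 9) write S = 4 + 9t. Substituting into S ≡ 28 (mod 43) gives 9t ≡ 24 (mod 43), and since 9⁻¹ ≡ 24 (mod 43), t ≡ 17. Hence S ≡ 4 + 9·17 = 157 (mod 387).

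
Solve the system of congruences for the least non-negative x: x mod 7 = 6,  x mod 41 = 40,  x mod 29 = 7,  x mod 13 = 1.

From x ≡ 6 (mod 7) write x = 6 + 7t. Substituting into x ≡ 40 (mod 41) gives 7t ≡ 34 (mod 41), and since 7⁻¹ ≡ 6 (mod 41), t ≡ 40. Hence x ≡ 6 + 7·40 = 286 (mod 287).
From x ≡ 286 (mod 287) write x = 286 + 287t. Substituting into x ≡ 7 (mod 29) gives 287t ≡ 11 (mod 29), and since 26⁻¹ ≡ 19 (mod 29), t ≡ 6. Hence x ≡ 286 + 287·6 = 2008 (mod 8323).
From x ≡ 2008 (mod 8323) write x = 2008 + 8323t. Substituting into x ≡ 1 (mod 13) gives 8323t ≡ 8 (mod 13), and since 3⁻¹ ≡ 9 (mod 13), t ≡ 7. Hence x ≡ 2008 + 8323·7 = 60269 (mod 108199).

60269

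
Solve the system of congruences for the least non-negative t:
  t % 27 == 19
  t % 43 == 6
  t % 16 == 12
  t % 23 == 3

323452

From t ≡ 19 (mod 27) write t = 19 + 27s. Substituting into t ≡ 6 (mod 43) gives 27s ≡ 30 (mod 43), and since 27⁻¹ ≡ 8 (mod 43), s ≡ 25. Hence t ≡ 19 + 27·25 = 694 (mod 1161).
From t ≡ 694 (mod 1161) write t = 694 + 1161s. Substituting into t ≡ 12 (mod 16) gives 1161s ≡ 6 (mod 16), and since 9⁻¹ ≡ 9 (mod 16), s ≡ 6. Hence t ≡ 694 + 1161·6 = 7660 (mod 18576).
From t ≡ 7660 (mod 18576) write t = 7660 + 18576s. Substituting into t ≡ 3 (mod 23) gives 18576s ≡ 2 (mod 23), and since 15⁻¹ ≡ 20 (mod 23), s ≡ 17. Hence t ≡ 7660 + 18576·17 = 323452 (mod 427248).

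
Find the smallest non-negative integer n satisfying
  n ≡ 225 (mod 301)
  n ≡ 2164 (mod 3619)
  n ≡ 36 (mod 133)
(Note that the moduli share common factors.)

2890126

gcd(301, 3619) = 7 and 7 | (2164 − 225), so the pair is consistent; merging gives n ≡ 89020 (mod 155617), where 155617 = lcm(301, 3619).
gcd(155617, 133) = 7 and 7 | (36 − 89020), so the pair is consistent; merging gives n ≡ 2890126 (mod 2956723), where 2956723 = lcm(155617, 133).
The solution is unique modulo lcm(301, 3619, 133) = 2956723.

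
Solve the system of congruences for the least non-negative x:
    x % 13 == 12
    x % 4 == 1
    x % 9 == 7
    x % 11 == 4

From x ≡ 12 (mod 13) write x = 12 + 13t. Substituting into x ≡ 1 (mod 4) gives 13t ≡ 1 (mod 4), and since 1⁻¹ ≡ 1 (mod 4), t ≡ 1. Hence x ≡ 12 + 13·1 = 25 (mod 52).
From x ≡ 25 (mod 52) write x = 25 + 52t. Substituting into x ≡ 7 (mod 9) gives 52t ≡ 0 (mod 9), and since 7⁻¹ ≡ 4 (mod 9), t ≡ 0. Hence x ≡ 25 + 52·0 = 25 (mod 468).
From x ≡ 25 (mod 468) write x = 25 + 468t. Substituting into x ≡ 4 (mod 11) gives 468t ≡ 1 (mod 11), and since 6⁻¹ ≡ 2 (mod 11), t ≡ 2. Hence x ≡ 25 + 468·2 = 961 (mod 5148).

961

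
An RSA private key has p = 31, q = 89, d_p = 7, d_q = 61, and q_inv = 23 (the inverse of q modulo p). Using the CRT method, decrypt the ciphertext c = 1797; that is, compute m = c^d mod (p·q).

m₁ = c^(d_p) mod p: c ≡ 30 (mod 31), and 30^7 mod 31 = 30.
m₂ = c^(d_q) mod q: c ≡ 17 (mod 89), and 17^61 mod 89 = 20.
h = q_inv·(m₁ − m₂) mod p = 23·(30 − 20) mod 31 = 13.
m = m₂ + h·q = 20 + 13·89 = 1177.

1177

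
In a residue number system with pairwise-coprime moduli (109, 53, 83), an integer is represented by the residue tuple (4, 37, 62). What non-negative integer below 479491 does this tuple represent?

The moduli are pairwise coprime; N = 109·53·83 = 479491.
N/109 = 4399; 4399 ≡ 39 (mod 109); 39·14 ≡ 1, so inverse 14.
N/53 = 9047; 9047 ≡ 37 (mod 53); 37·43 ≡ 1, so inverse 43.
N/83 = 5777; 5777 ≡ 50 (mod 83); 50·5 ≡ 1, so inverse 5.
x ≡ 4·4399·14 + 37·9047·43 + 62·5777·5 = 16430991.
16430991 mod 479491 = 128297.

128297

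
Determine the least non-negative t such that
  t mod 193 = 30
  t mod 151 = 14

From t ≡ 30 (mod 193) write t = 30 + 193s. Substituting into t ≡ 14 (mod 151) gives 193s ≡ 135 (mod 151), and since 42⁻¹ ≡ 18 (mod 151), s ≡ 14. Hence t ≡ 30 + 193·14 = 2732 (mod 29143).

2732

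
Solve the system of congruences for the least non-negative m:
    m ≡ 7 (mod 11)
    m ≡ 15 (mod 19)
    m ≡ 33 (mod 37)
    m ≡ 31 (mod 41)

201054

From m ≡ 7 (mod 11) write m = 7 + 11t. Substituting into m ≡ 15 (mod 19) gives 11t ≡ 8 (mod 19), and since 11⁻¹ ≡ 7 (mod 19), t ≡ 18. Hence m ≡ 7 + 11·18 = 205 (mod 209).
From m ≡ 205 (mod 209) write m = 205 + 209t. Substituting into m ≡ 33 (mod 37) gives 209t ≡ 13 (mod 37), and since 24⁻¹ ≡ 17 (mod 37), t ≡ 36. Hence m ≡ 205 + 209·36 = 7729 (mod 7733).
From m ≡ 7729 (mod 7733) write m = 7729 + 7733t. Substituting into m ≡ 31 (mod 41) gives 7733t ≡ 10 (mod 41), and since 25⁻¹ ≡ 23 (mod 41), t ≡ 25. Hence m ≡ 7729 + 7733·25 = 201054 (mod 317053).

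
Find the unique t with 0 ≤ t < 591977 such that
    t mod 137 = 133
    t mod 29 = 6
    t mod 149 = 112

The moduli are pairwise coprime; N = 137·29·149 = 591977.
N/137 = 4321; 4321 ≡ 74 (mod 137); 74·50 ≡ 1, so inverse 50.
N/29 = 20413; 20413 ≡ 26 (mod 29); 26·19 ≡ 1, so inverse 19.
N/149 = 3973; 3973 ≡ 99 (mod 149); 99·146 ≡ 1, so inverse 146.
t ≡ 133·4321·50 + 6·20413·19 + 112·3973·146 = 96028228.
96028228 mod 591977 = 127954.

127954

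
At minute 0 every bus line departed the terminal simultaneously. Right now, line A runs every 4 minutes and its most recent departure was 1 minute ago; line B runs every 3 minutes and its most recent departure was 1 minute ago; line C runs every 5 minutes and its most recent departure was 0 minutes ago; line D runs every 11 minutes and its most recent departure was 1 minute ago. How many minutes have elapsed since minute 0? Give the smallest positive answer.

From t ≡ 1 (mod 4) write t = 1 + 4s. Substituting into t ≡ 1 (mod 3) gives 4s ≡ 0 (mod 3), and since 1⁻¹ ≡ 1 (mod 3), s ≡ 0. Hence t ≡ 1 + 4·0 = 1 (mod 12).
From t ≡ 1 (mod 12) write t = 1 + 12s. Substituting into t ≡ 0 (mod 5) gives 12s ≡ 4 (mod 5), and since 2⁻¹ ≡ 3 (mod 5), s ≡ 2. Hence t ≡ 1 + 12·2 = 25 (mod 60).
From t ≡ 25 (mod 60) write t = 25 + 60s. Substituting into t ≡ 1 (mod 11) gives 60s ≡ 9 (mod 11), and since 5⁻¹ ≡ 9 (mod 11), s ≡ 4. Hence t ≡ 25 + 60·4 = 265 (mod 660).

265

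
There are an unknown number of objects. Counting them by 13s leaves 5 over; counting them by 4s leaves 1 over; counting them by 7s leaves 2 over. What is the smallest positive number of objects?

The moduli are pairwise coprime; M = 13·4·7 = 364.
M/13 = 28; 28 ≡ 2 (mod 13); 2·7 ≡ 1, so inverse 7.
M/4 = 91; 91 ≡ 3 (mod 4); 3·3 ≡ 1, so inverse 3.
M/7 = 52; 52 ≡ 3 (mod 7); 3·5 ≡ 1, so inverse 5.
N ≡ 5·28·7 + 1·91·3 + 2·52·5 = 1773.
1773 mod 364 = 317.

317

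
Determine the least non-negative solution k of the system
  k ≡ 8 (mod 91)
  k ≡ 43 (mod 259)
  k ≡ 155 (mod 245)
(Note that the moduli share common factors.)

29310

gcd(91, 259) = 7 and 7 | (43 − 8), so the pair is consistent; merging gives k ≡ 2374 (mod 3367), where 3367 = lcm(91, 259).
gcd(3367, 245) = 7 and 7 | (155 − 2374), so the pair is consistent; merging gives k ≡ 29310 (mod 117845), where 117845 = lcm(3367, 245).
The solution is unique modulo lcm(91, 259, 245) = 117845.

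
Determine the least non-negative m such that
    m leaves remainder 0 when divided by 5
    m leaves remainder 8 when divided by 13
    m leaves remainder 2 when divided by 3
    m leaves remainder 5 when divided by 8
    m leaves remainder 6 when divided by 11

15725

Combine the congruences pairwise.
From m ≡ 0 (mod 5) write m = 0 + 5t. Substituting into m ≡ 8 (mod 13) gives 5t ≡ 8 (mod 13), and since 5⁻¹ ≡ 8 (mod 13), t ≡ 12. Hence m ≡ 0 + 5·12 = 60 (mod 65).
From m ≡ 60 (mod 65) write m = 60 + 65t. Substituting into m ≡ 2 (mod 3) gives 65t ≡ 2 (mod 3), and since 2⁻¹ ≡ 2 (mod 3), t ≡ 1. Hence m ≡ 60 + 65·1 = 125 (mod 195).
From m ≡ 125 (mod 195) write m = 125 + 195t. Substituting into m ≡ 5 (mod 8) gives 195t ≡ 0 (mod 8), and since 3⁻¹ ≡ 3 (mod 8), t ≡ 0. Hence m ≡ 125 + 195·0 = 125 (mod 1560).
From m ≡ 125 (mod 1560) write m = 125 + 1560t. Substituting into m ≡ 6 (mod 11) gives 1560t ≡ 2 (mod 11), and since 9⁻¹ ≡ 5 (mod 11), t ≡ 10. Hence m ≡ 125 + 1560·10 = 15725 (mod 17160).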